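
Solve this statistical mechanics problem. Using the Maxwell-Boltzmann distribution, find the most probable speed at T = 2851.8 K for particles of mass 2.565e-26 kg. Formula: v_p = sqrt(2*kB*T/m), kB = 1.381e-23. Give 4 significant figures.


Step 1: Numerator = 2*kB*T = 2*1.381e-23*2851.8 = 7.877e-20
Step 2: Ratio = 7.877e-20 / 2.565e-26 = 3.071e+06
Step 3: v_p = sqrt(3.071e+06) = 1752 m/s

1752


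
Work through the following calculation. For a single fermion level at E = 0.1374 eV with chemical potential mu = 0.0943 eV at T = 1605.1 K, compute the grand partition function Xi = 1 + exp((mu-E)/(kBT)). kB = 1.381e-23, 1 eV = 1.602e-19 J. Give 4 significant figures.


Step 1: (mu - E) = 0.0943 - 0.1374 = -0.0431 eV
Step 2: x = (mu-E)*eV/(kB*T) = -0.0431*1.602e-19/(1.381e-23*1605.1) = -0.3115
Step 3: exp(x) = 0.7324
Step 4: Xi = 1 + 0.7324 = 1.732

1.732


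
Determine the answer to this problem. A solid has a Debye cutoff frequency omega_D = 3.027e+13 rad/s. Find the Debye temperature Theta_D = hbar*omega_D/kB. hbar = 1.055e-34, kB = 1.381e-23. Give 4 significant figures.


Step 1: hbar*omega_D = 1.055e-34 * 3.027e+13 = 3.193e-21 J
Step 2: Theta_D = 3.193e-21 / 1.381e-23
Step 3: Theta_D = 231.2 K

231.2


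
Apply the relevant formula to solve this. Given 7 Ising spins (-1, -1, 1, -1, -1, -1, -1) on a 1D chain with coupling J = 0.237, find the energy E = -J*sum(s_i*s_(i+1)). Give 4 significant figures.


Step 1: Nearest-neighbor products: 1, -1, -1, 1, 1, 1
Step 2: Sum of products = 2
Step 3: E = -0.237 * 2 = -0.474

-0.474


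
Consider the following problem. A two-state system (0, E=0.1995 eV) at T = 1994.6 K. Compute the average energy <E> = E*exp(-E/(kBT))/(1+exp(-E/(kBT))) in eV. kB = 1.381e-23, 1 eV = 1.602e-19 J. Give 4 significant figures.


Step 1: beta*E = 0.1995*1.602e-19/(1.381e-23*1994.6) = 1.16
Step 2: exp(-beta*E) = 0.3134
Step 3: <E> = 0.1995*0.3134/(1+0.3134) = 0.0476 eV

0.0476


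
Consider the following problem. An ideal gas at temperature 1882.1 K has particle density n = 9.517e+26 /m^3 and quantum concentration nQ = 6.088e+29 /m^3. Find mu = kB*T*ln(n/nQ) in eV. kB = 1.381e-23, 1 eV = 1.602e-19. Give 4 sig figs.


Step 1: n/nQ = 9.517e+26/6.088e+29 = 0.001563
Step 2: ln(n/nQ) = -6.461
Step 3: mu = kB*T*ln(n/nQ) = 2.599e-20*-6.461 = -1.679e-19 J
Step 4: Convert to eV: -1.679e-19/1.602e-19 = -1.048 eV

-1.048


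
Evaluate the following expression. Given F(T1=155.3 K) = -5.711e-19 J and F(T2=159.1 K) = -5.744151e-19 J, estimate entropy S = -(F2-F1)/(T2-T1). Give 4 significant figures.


Step 1: dF = F2 - F1 = -5.744151e-19 - (-5.711e-19) = -3.3151e-21 J
Step 2: dT = T2 - T1 = 159.1 - 155.3 = 3.8 K
Step 3: S = -dF/dT = -(-3.3151e-21)/3.8 = 8.724e-22 J/K

8.724e-22


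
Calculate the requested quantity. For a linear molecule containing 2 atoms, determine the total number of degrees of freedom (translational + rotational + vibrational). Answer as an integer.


Step 1: Translational DOF = 3
Step 2: Rotational DOF (linear) = 2
Step 3: Vibrational DOF = 3*2 - 5 = 1
Step 4: Total = 3 + 2 + 1 = 6

6


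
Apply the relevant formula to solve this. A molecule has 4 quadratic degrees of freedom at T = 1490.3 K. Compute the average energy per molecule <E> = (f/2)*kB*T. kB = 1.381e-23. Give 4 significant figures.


Step 1: f/2 = 4/2 = 2
Step 2: kB*T = 1.381e-23 * 1490.3 = 2.058e-20
Step 3: <E> = 2 * 2.058e-20 = 4.116e-20 J

4.116e-20


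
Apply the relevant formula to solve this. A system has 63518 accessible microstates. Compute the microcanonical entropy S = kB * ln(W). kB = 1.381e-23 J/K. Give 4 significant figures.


Step 1: ln(W) = ln(63518) = 11.06
Step 2: S = kB * ln(W) = 1.381e-23 * 11.06
Step 3: S = 1.527e-22 J/K

1.527e-22


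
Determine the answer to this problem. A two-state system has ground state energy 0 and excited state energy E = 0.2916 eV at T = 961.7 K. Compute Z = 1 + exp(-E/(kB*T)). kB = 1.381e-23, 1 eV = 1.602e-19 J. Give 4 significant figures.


Step 1: Compute beta*E = E*eV/(kB*T) = 0.2916*1.602e-19/(1.381e-23*961.7) = 3.517
Step 2: exp(-beta*E) = exp(-3.517) = 0.02968
Step 3: Z = 1 + 0.02968 = 1.03

1.03


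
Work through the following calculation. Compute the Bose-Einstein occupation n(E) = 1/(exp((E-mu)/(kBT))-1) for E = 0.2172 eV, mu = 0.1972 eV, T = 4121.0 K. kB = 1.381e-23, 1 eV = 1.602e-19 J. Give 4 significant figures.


Step 1: (E - mu) = 0.02 eV
Step 2: x = (E-mu)*eV/(kB*T) = 0.02*1.602e-19/(1.381e-23*4121.0) = 0.0563
Step 3: exp(x) = 1.058
Step 4: n = 1/(exp(x)-1) = 17.27

17.27


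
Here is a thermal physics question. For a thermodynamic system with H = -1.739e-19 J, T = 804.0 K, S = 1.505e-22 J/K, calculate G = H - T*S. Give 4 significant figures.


Step 1: T*S = 804.0 * 1.505e-22 = 1.21e-19 J
Step 2: G = H - T*S = -1.739e-19 - 1.21e-19
Step 3: G = -2.949e-19 J

-2.949e-19


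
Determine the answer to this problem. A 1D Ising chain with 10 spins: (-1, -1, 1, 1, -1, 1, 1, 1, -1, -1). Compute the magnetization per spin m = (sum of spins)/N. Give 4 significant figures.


Step 1: Count up spins (+1): 5, down spins (-1): 5
Step 2: Total magnetization M = 5 - 5 = 0
Step 3: m = M/N = 0/10 = 0

0


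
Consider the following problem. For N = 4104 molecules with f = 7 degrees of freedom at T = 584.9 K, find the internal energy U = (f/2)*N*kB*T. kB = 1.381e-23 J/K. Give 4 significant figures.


Step 1: f/2 = 7/2 = 3.5
Step 2: N*kB*T = 4104*1.381e-23*584.9 = 3.315e-17
Step 3: U = 3.5 * 3.315e-17 = 1.16e-16 J

1.16e-16


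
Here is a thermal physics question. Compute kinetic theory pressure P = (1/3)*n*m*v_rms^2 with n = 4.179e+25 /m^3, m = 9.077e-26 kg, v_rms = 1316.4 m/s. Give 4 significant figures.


Step 1: v_rms^2 = 1316.4^2 = 1.733e+06
Step 2: n*m = 4.179e+25*9.077e-26 = 3.793
Step 3: P = (1/3)*3.793*1.733e+06 = 2.191e+06 Pa

2.191e+06


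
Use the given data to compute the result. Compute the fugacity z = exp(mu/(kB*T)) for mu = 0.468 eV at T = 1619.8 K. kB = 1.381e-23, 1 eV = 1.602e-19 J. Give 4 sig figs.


Step 1: Convert mu to Joules: 0.468*1.602e-19 = 7.497e-20 J
Step 2: kB*T = 1.381e-23*1619.8 = 2.237e-20 J
Step 3: mu/(kB*T) = 3.352
Step 4: z = exp(3.352) = 28.55

28.55


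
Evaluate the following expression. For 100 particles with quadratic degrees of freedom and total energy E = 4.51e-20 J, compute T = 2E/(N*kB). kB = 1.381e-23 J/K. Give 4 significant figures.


Step 1: Numerator = 2*E = 2*4.51e-20 = 9.02e-20 J
Step 2: Denominator = N*kB = 100*1.381e-23 = 1.381e-21
Step 3: T = 9.02e-20 / 1.381e-21 = 65.31 K

65.31


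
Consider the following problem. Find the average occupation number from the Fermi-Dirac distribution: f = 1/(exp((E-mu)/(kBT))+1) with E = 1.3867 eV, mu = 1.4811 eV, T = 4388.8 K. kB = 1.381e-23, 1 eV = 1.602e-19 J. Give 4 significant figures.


Step 1: (E - mu) = 1.3867 - 1.4811 = -0.0944 eV
Step 2: Convert: (E-mu)*eV = -1.512e-20 J
Step 3: x = (E-mu)*eV/(kB*T) = -0.2495
Step 4: f = 1/(exp(-0.2495)+1) = 0.5621

0.5621


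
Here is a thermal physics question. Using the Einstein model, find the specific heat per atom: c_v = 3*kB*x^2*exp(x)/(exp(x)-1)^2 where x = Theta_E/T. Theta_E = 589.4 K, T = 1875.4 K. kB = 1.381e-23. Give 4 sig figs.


Step 1: x = Theta_E/T = 589.4/1875.4 = 0.3143
Step 2: x^2 = 0.09877
Step 3: exp(x) = 1.369
Step 4: c_v = 3*1.381e-23*0.09877*1.369/(1.369-1)^2 = 4.109e-23

4.109e-23


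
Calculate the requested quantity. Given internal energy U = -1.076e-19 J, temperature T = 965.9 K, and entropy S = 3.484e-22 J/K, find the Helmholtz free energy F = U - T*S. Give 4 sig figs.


Step 1: T*S = 965.9 * 3.484e-22 = 3.365e-19 J
Step 2: F = U - T*S = -1.076e-19 - 3.365e-19
Step 3: F = -4.441e-19 J

-4.441e-19


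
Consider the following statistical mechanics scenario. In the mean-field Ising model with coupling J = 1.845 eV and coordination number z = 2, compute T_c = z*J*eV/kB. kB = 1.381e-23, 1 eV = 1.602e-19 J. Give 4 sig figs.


Step 1: z*J = 2*1.845 = 3.69 eV
Step 2: Convert to Joules: 3.69*1.602e-19 = 5.911e-19 J
Step 3: T_c = 5.911e-19 / 1.381e-23 = 4.281e+04 K

4.281e+04


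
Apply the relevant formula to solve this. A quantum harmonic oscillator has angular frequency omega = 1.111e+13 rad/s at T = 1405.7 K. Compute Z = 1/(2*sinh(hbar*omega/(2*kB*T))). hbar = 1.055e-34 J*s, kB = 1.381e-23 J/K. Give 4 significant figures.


Step 1: Compute x = hbar*omega/(kB*T) = 1.055e-34*1.111e+13/(1.381e-23*1405.7) = 0.06038
Step 2: x/2 = 0.03019
Step 3: sinh(x/2) = 0.03019
Step 4: Z = 1/(2*0.03019) = 16.56

16.56


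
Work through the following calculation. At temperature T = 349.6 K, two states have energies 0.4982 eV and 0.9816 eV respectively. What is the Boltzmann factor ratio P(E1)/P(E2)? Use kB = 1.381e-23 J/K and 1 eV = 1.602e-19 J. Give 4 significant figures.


Step 1: Compute energy difference dE = E1 - E2 = 0.4982 - 0.9816 = -0.4834 eV
Step 2: Convert to Joules: dE_J = -0.4834 * 1.602e-19 = -7.744e-20 J
Step 3: Compute exponent = -dE_J / (kB * T) = -(-7.744e-20) / (1.381e-23 * 349.6) = 16.04
Step 4: P(E1)/P(E2) = exp(16.04) = 9.249e+06

9.249e+06


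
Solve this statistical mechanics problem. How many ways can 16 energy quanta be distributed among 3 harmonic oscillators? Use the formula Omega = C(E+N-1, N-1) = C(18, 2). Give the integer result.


Step 1: Use binomial coefficient C(18, 2)
Step 2: Numerator = 18! / 16!
Step 3: Denominator = 2!
Step 4: Omega = 153

153


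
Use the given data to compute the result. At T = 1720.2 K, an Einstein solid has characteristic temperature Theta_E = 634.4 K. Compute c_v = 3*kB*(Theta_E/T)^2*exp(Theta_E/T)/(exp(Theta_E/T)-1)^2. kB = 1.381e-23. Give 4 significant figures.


Step 1: x = Theta_E/T = 634.4/1720.2 = 0.3688
Step 2: x^2 = 0.136
Step 3: exp(x) = 1.446
Step 4: c_v = 3*1.381e-23*0.136*1.446/(1.446-1)^2 = 4.096e-23

4.096e-23


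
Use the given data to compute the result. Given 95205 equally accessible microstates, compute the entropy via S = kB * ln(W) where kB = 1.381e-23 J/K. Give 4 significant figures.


Step 1: ln(W) = ln(95205) = 11.46
Step 2: S = kB * ln(W) = 1.381e-23 * 11.46
Step 3: S = 1.583e-22 J/K

1.583e-22


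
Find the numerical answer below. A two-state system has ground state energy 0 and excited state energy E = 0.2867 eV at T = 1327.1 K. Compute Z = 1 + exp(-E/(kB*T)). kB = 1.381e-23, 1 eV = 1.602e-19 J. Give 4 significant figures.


Step 1: Compute beta*E = E*eV/(kB*T) = 0.2867*1.602e-19/(1.381e-23*1327.1) = 2.506
Step 2: exp(-beta*E) = exp(-2.506) = 0.08159
Step 3: Z = 1 + 0.08159 = 1.082

1.082


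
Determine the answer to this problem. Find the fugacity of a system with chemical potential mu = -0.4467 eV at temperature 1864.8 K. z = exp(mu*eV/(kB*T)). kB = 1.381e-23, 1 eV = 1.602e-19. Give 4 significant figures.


Step 1: Convert mu to Joules: -0.4467*1.602e-19 = -7.156e-20 J
Step 2: kB*T = 1.381e-23*1864.8 = 2.575e-20 J
Step 3: mu/(kB*T) = -2.779
Step 4: z = exp(-2.779) = 0.06211

0.06211


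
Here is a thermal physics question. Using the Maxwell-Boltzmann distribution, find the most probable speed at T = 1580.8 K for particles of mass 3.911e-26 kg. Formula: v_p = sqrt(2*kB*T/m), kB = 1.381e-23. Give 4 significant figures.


Step 1: Numerator = 2*kB*T = 2*1.381e-23*1580.8 = 4.366e-20
Step 2: Ratio = 4.366e-20 / 3.911e-26 = 1.116e+06
Step 3: v_p = sqrt(1.116e+06) = 1057 m/s

1057


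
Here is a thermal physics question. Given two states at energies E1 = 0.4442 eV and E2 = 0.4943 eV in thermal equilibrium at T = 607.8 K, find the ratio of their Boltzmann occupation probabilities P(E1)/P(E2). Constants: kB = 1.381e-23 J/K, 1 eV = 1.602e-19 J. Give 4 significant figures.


Step 1: Compute energy difference dE = E1 - E2 = 0.4442 - 0.4943 = -0.0501 eV
Step 2: Convert to Joules: dE_J = -0.0501 * 1.602e-19 = -8.026e-21 J
Step 3: Compute exponent = -dE_J / (kB * T) = -(-8.026e-21) / (1.381e-23 * 607.8) = 0.9562
Step 4: P(E1)/P(E2) = exp(0.9562) = 2.602

2.602


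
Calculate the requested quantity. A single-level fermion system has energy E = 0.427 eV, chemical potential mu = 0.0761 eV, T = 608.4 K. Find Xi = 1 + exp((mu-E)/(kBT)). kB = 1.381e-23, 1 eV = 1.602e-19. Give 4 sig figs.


Step 1: (mu - E) = 0.0761 - 0.427 = -0.3509 eV
Step 2: x = (mu-E)*eV/(kB*T) = -0.3509*1.602e-19/(1.381e-23*608.4) = -6.691
Step 3: exp(x) = 0.001243
Step 4: Xi = 1 + 0.001243 = 1.001

1.001


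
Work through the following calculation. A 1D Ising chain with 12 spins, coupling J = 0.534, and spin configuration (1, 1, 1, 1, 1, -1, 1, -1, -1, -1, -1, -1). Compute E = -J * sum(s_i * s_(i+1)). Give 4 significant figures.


Step 1: Nearest-neighbor products: 1, 1, 1, 1, -1, -1, -1, 1, 1, 1, 1
Step 2: Sum of products = 5
Step 3: E = -0.534 * 5 = -2.67

-2.67


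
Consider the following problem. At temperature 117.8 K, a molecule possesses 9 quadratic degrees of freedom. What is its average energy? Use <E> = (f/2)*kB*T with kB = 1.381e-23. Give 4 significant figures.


Step 1: f/2 = 9/2 = 4.5
Step 2: kB*T = 1.381e-23 * 117.8 = 1.627e-21
Step 3: <E> = 4.5 * 1.627e-21 = 7.321e-21 J

7.321e-21


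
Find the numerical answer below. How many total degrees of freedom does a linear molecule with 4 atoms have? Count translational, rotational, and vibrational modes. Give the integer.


Step 1: Translational DOF = 3
Step 2: Rotational DOF (linear) = 2
Step 3: Vibrational DOF = 3*4 - 5 = 7
Step 4: Total = 3 + 2 + 7 = 12

12


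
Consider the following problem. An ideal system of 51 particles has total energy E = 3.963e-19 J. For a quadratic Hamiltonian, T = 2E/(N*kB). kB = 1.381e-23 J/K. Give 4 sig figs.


Step 1: Numerator = 2*E = 2*3.963e-19 = 7.926e-19 J
Step 2: Denominator = N*kB = 51*1.381e-23 = 7.043e-22
Step 3: T = 7.926e-19 / 7.043e-22 = 1125 K

1125


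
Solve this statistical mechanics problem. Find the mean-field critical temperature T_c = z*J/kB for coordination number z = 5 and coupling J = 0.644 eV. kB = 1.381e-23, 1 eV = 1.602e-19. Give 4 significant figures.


Step 1: z*J = 5*0.644 = 3.22 eV
Step 2: Convert to Joules: 3.22*1.602e-19 = 5.158e-19 J
Step 3: T_c = 5.158e-19 / 1.381e-23 = 3.735e+04 K

3.735e+04


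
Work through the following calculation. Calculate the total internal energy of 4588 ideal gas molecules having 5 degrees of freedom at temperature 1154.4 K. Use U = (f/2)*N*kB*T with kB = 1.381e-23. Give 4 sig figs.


Step 1: f/2 = 5/2 = 2.5
Step 2: N*kB*T = 4588*1.381e-23*1154.4 = 7.314e-17
Step 3: U = 2.5 * 7.314e-17 = 1.829e-16 J

1.829e-16


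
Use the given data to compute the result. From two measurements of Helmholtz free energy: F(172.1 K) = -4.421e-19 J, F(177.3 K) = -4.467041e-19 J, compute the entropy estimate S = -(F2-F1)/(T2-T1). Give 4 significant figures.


Step 1: dF = F2 - F1 = -4.467041e-19 - (-4.421e-19) = -4.6041e-21 J
Step 2: dT = T2 - T1 = 177.3 - 172.1 = 5.2 K
Step 3: S = -dF/dT = -(-4.6041e-21)/5.2 = 8.854e-22 J/K

8.854e-22


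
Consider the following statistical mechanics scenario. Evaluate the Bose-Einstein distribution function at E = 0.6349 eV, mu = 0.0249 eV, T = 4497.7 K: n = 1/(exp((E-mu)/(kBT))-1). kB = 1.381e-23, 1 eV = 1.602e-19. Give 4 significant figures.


Step 1: (E - mu) = 0.61 eV
Step 2: x = (E-mu)*eV/(kB*T) = 0.61*1.602e-19/(1.381e-23*4497.7) = 1.573
Step 3: exp(x) = 4.822
Step 4: n = 1/(exp(x)-1) = 0.2616

0.2616


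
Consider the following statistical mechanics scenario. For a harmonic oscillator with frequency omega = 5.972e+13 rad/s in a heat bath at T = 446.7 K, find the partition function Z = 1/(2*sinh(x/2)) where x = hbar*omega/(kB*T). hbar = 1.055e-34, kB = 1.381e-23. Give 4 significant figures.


Step 1: Compute x = hbar*omega/(kB*T) = 1.055e-34*5.972e+13/(1.381e-23*446.7) = 1.021
Step 2: x/2 = 0.5107
Step 3: sinh(x/2) = 0.5331
Step 4: Z = 1/(2*0.5331) = 0.9378

0.9378


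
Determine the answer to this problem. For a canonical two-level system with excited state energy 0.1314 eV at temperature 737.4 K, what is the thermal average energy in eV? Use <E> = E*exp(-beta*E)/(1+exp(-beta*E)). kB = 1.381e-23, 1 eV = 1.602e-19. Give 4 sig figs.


Step 1: beta*E = 0.1314*1.602e-19/(1.381e-23*737.4) = 2.067
Step 2: exp(-beta*E) = 0.1266
Step 3: <E> = 0.1314*0.1266/(1+0.1266) = 0.01476 eV

0.01476


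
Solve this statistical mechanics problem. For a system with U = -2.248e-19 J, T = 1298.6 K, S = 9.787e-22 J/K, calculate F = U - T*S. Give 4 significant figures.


Step 1: T*S = 1298.6 * 9.787e-22 = 1.271e-18 J
Step 2: F = U - T*S = -2.248e-19 - 1.271e-18
Step 3: F = -1.496e-18 J

-1.496e-18


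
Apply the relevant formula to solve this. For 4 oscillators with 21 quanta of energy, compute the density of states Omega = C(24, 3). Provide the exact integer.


Step 1: Use binomial coefficient C(24, 3)
Step 2: Numerator = 24! / 21!
Step 3: Denominator = 3!
Step 4: Omega = 2024

2024


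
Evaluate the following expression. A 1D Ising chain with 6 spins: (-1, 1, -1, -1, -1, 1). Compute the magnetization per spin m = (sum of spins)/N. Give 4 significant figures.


Step 1: Count up spins (+1): 2, down spins (-1): 4
Step 2: Total magnetization M = 2 - 4 = -2
Step 3: m = M/N = -2/6 = -0.3333

-0.3333


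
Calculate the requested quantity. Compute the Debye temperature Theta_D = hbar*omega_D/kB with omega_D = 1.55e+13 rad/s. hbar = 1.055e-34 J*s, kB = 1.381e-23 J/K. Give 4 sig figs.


Step 1: hbar*omega_D = 1.055e-34 * 1.55e+13 = 1.635e-21 J
Step 2: Theta_D = 1.635e-21 / 1.381e-23
Step 3: Theta_D = 118.4 K

118.4


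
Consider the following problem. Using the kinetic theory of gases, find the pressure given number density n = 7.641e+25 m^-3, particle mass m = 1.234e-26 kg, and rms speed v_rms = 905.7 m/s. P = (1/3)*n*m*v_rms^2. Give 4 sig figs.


Step 1: v_rms^2 = 905.7^2 = 8.203e+05
Step 2: n*m = 7.641e+25*1.234e-26 = 0.9429
Step 3: P = (1/3)*0.9429*8.203e+05 = 2.578e+05 Pa

2.578e+05


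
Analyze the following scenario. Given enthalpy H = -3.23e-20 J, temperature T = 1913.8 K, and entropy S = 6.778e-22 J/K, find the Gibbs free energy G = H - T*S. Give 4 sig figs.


Step 1: T*S = 1913.8 * 6.778e-22 = 1.297e-18 J
Step 2: G = H - T*S = -3.23e-20 - 1.297e-18
Step 3: G = -1.329e-18 J

-1.329e-18


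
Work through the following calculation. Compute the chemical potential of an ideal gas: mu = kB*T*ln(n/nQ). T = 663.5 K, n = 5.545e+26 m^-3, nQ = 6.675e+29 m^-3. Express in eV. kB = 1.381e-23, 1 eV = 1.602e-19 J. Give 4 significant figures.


Step 1: n/nQ = 5.545e+26/6.675e+29 = 0.0008307
Step 2: ln(n/nQ) = -7.093
Step 3: mu = kB*T*ln(n/nQ) = 9.163e-21*-7.093 = -6.499e-20 J
Step 4: Convert to eV: -6.499e-20/1.602e-19 = -0.4057 eV

-0.4057


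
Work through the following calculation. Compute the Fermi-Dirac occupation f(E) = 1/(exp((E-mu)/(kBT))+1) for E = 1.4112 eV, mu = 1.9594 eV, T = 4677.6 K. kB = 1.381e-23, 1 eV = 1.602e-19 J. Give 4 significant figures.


Step 1: (E - mu) = 1.4112 - 1.9594 = -0.5482 eV
Step 2: Convert: (E-mu)*eV = -8.782e-20 J
Step 3: x = (E-mu)*eV/(kB*T) = -1.36
Step 4: f = 1/(exp(-1.36)+1) = 0.7957

0.7957


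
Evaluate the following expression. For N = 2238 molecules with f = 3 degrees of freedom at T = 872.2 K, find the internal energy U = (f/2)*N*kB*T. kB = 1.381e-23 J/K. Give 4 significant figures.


Step 1: f/2 = 3/2 = 1.5
Step 2: N*kB*T = 2238*1.381e-23*872.2 = 2.696e-17
Step 3: U = 1.5 * 2.696e-17 = 4.044e-17 J

4.044e-17


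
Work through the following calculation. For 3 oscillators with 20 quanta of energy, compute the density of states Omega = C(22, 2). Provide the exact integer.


Step 1: Use binomial coefficient C(22, 2)
Step 2: Numerator = 22! / 20!
Step 3: Denominator = 2!
Step 4: Omega = 231

231


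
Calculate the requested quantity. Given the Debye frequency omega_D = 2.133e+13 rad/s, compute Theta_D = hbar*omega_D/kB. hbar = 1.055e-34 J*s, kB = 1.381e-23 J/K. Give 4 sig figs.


Step 1: hbar*omega_D = 1.055e-34 * 2.133e+13 = 2.25e-21 J
Step 2: Theta_D = 2.25e-21 / 1.381e-23
Step 3: Theta_D = 162.9 K

162.9


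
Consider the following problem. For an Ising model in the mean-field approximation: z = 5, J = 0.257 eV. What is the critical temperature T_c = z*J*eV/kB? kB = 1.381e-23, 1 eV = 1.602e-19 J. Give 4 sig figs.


Step 1: z*J = 5*0.257 = 1.285 eV
Step 2: Convert to Joules: 1.285*1.602e-19 = 2.059e-19 J
Step 3: T_c = 2.059e-19 / 1.381e-23 = 1.491e+04 K

1.491e+04


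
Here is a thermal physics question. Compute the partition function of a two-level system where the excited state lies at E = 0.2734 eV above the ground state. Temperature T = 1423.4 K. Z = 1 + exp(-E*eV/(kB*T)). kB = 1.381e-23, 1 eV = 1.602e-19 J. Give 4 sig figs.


Step 1: Compute beta*E = E*eV/(kB*T) = 0.2734*1.602e-19/(1.381e-23*1423.4) = 2.228
Step 2: exp(-beta*E) = exp(-2.228) = 0.1077
Step 3: Z = 1 + 0.1077 = 1.108

1.108


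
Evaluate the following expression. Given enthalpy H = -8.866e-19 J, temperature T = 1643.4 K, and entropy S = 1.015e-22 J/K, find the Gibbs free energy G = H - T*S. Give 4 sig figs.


Step 1: T*S = 1643.4 * 1.015e-22 = 1.668e-19 J
Step 2: G = H - T*S = -8.866e-19 - 1.668e-19
Step 3: G = -1.053e-18 J

-1.053e-18


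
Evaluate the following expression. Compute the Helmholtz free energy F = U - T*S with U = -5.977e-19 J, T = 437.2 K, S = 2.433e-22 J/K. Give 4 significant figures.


Step 1: T*S = 437.2 * 2.433e-22 = 1.064e-19 J
Step 2: F = U - T*S = -5.977e-19 - 1.064e-19
Step 3: F = -7.041e-19 J

-7.041e-19


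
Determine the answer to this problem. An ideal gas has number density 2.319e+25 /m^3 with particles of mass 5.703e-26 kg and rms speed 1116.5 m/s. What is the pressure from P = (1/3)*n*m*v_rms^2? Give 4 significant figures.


Step 1: v_rms^2 = 1116.5^2 = 1.247e+06
Step 2: n*m = 2.319e+25*5.703e-26 = 1.323
Step 3: P = (1/3)*1.323*1.247e+06 = 5.495e+05 Pa

5.495e+05


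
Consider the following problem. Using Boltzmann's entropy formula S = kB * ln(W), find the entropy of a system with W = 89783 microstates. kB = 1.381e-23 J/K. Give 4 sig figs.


Step 1: ln(W) = ln(89783) = 11.41
Step 2: S = kB * ln(W) = 1.381e-23 * 11.41
Step 3: S = 1.575e-22 J/K

1.575e-22


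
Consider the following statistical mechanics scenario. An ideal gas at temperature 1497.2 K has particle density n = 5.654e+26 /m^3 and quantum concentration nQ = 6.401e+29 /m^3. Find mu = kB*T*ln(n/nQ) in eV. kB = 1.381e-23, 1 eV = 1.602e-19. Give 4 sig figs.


Step 1: n/nQ = 5.654e+26/6.401e+29 = 0.0008833
Step 2: ln(n/nQ) = -7.032
Step 3: mu = kB*T*ln(n/nQ) = 2.068e-20*-7.032 = -1.454e-19 J
Step 4: Convert to eV: -1.454e-19/1.602e-19 = -0.9076 eV

-0.9076


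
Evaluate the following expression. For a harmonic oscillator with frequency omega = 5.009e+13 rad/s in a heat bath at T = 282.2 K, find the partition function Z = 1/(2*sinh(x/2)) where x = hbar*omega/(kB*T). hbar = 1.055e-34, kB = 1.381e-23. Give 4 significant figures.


Step 1: Compute x = hbar*omega/(kB*T) = 1.055e-34*5.009e+13/(1.381e-23*282.2) = 1.356
Step 2: x/2 = 0.678
Step 3: sinh(x/2) = 0.7311
Step 4: Z = 1/(2*0.7311) = 0.6839

0.6839


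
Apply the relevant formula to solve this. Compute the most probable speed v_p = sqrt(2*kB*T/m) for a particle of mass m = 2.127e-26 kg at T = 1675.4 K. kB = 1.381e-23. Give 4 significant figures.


Step 1: Numerator = 2*kB*T = 2*1.381e-23*1675.4 = 4.627e-20
Step 2: Ratio = 4.627e-20 / 2.127e-26 = 2.176e+06
Step 3: v_p = sqrt(2.176e+06) = 1475 m/s

1475


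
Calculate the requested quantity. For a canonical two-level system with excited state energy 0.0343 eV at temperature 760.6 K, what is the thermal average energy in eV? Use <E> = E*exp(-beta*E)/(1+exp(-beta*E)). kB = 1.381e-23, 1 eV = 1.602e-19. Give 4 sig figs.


Step 1: beta*E = 0.0343*1.602e-19/(1.381e-23*760.6) = 0.5231
Step 2: exp(-beta*E) = 0.5927
Step 3: <E> = 0.0343*0.5927/(1+0.5927) = 0.01276 eV

0.01276


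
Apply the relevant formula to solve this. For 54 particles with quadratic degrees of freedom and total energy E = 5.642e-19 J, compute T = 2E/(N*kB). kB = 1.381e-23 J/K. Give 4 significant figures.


Step 1: Numerator = 2*E = 2*5.642e-19 = 1.128e-18 J
Step 2: Denominator = N*kB = 54*1.381e-23 = 7.457e-22
Step 3: T = 1.128e-18 / 7.457e-22 = 1513 K

1513


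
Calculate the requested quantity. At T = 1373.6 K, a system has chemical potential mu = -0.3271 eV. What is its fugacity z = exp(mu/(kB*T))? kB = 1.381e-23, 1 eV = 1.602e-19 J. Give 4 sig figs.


Step 1: Convert mu to Joules: -0.3271*1.602e-19 = -5.24e-20 J
Step 2: kB*T = 1.381e-23*1373.6 = 1.897e-20 J
Step 3: mu/(kB*T) = -2.762
Step 4: z = exp(-2.762) = 0.06314

0.06314


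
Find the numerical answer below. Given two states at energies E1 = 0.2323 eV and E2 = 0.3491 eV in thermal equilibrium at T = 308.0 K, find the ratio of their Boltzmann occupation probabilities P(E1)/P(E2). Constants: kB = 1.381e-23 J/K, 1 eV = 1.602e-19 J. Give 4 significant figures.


Step 1: Compute energy difference dE = E1 - E2 = 0.2323 - 0.3491 = -0.1168 eV
Step 2: Convert to Joules: dE_J = -0.1168 * 1.602e-19 = -1.871e-20 J
Step 3: Compute exponent = -dE_J / (kB * T) = -(-1.871e-20) / (1.381e-23 * 308.0) = 4.399
Step 4: P(E1)/P(E2) = exp(4.399) = 81.38

81.38


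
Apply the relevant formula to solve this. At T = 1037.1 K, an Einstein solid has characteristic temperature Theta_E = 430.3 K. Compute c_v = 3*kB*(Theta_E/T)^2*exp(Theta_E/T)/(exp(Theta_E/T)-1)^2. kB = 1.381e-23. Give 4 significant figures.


Step 1: x = Theta_E/T = 430.3/1037.1 = 0.4149
Step 2: x^2 = 0.1721
Step 3: exp(x) = 1.514
Step 4: c_v = 3*1.381e-23*0.1721*1.514/(1.514-1)^2 = 4.084e-23

4.084e-23


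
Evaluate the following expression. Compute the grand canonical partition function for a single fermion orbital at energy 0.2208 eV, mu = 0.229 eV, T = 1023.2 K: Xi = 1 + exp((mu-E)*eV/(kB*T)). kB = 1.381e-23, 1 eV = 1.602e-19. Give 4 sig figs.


Step 1: (mu - E) = 0.229 - 0.2208 = 0.0082 eV
Step 2: x = (mu-E)*eV/(kB*T) = 0.0082*1.602e-19/(1.381e-23*1023.2) = 0.09297
Step 3: exp(x) = 1.097
Step 4: Xi = 1 + 1.097 = 2.097

2.097


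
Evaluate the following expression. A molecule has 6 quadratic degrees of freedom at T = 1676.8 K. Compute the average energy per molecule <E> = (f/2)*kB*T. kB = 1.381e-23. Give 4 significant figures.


Step 1: f/2 = 6/2 = 3
Step 2: kB*T = 1.381e-23 * 1676.8 = 2.316e-20
Step 3: <E> = 3 * 2.316e-20 = 6.947e-20 J

6.947e-20


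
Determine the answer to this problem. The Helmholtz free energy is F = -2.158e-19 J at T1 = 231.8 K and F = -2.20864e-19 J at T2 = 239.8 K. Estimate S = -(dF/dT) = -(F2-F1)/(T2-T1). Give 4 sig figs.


Step 1: dF = F2 - F1 = -2.20864e-19 - (-2.158e-19) = -5.064e-21 J
Step 2: dT = T2 - T1 = 239.8 - 231.8 = 8 K
Step 3: S = -dF/dT = -(-5.064e-21)/8 = 6.33e-22 J/K

6.33e-22


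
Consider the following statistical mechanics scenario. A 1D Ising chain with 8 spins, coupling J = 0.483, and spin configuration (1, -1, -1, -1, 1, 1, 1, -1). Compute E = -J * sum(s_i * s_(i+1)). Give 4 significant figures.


Step 1: Nearest-neighbor products: -1, 1, 1, -1, 1, 1, -1
Step 2: Sum of products = 1
Step 3: E = -0.483 * 1 = -0.483

-0.483


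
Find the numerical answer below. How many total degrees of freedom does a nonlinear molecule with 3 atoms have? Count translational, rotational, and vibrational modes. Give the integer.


Step 1: Translational DOF = 3
Step 2: Rotational DOF (nonlinear) = 3
Step 3: Vibrational DOF = 3*3 - 6 = 3
Step 4: Total = 3 + 3 + 3 = 9

9


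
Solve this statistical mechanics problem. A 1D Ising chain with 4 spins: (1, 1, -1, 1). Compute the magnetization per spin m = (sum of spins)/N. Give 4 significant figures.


Step 1: Count up spins (+1): 3, down spins (-1): 1
Step 2: Total magnetization M = 3 - 1 = 2
Step 3: m = M/N = 2/4 = 0.5

0.5


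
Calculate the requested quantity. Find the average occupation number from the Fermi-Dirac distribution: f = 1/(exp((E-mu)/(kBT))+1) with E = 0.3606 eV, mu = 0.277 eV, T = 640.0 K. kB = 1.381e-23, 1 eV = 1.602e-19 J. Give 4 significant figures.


Step 1: (E - mu) = 0.3606 - 0.277 = 0.0836 eV
Step 2: Convert: (E-mu)*eV = 1.339e-20 J
Step 3: x = (E-mu)*eV/(kB*T) = 1.515
Step 4: f = 1/(exp(1.515)+1) = 0.1802

0.1802


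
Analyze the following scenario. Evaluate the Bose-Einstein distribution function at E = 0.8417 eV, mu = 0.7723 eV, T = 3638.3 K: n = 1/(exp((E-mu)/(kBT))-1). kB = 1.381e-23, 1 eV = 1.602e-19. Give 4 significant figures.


Step 1: (E - mu) = 0.0694 eV
Step 2: x = (E-mu)*eV/(kB*T) = 0.0694*1.602e-19/(1.381e-23*3638.3) = 0.2213
Step 3: exp(x) = 1.248
Step 4: n = 1/(exp(x)-1) = 4.038

4.038


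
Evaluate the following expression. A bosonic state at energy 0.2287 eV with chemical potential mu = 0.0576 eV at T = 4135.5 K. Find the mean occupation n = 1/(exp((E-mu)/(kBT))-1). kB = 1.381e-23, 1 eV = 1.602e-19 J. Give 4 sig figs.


Step 1: (E - mu) = 0.1711 eV
Step 2: x = (E-mu)*eV/(kB*T) = 0.1711*1.602e-19/(1.381e-23*4135.5) = 0.4799
Step 3: exp(x) = 1.616
Step 4: n = 1/(exp(x)-1) = 1.623

1.623


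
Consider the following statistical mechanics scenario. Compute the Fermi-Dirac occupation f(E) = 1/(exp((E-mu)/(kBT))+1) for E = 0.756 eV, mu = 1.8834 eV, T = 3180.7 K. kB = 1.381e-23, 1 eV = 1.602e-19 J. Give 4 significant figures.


Step 1: (E - mu) = 0.756 - 1.8834 = -1.127 eV
Step 2: Convert: (E-mu)*eV = -1.806e-19 J
Step 3: x = (E-mu)*eV/(kB*T) = -4.112
Step 4: f = 1/(exp(-4.112)+1) = 0.9839

0.9839


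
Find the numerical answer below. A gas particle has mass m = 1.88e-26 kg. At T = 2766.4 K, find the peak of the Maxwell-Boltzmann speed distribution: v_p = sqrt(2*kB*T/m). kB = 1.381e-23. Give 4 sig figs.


Step 1: Numerator = 2*kB*T = 2*1.381e-23*2766.4 = 7.641e-20
Step 2: Ratio = 7.641e-20 / 1.88e-26 = 4.064e+06
Step 3: v_p = sqrt(4.064e+06) = 2016 m/s

2016


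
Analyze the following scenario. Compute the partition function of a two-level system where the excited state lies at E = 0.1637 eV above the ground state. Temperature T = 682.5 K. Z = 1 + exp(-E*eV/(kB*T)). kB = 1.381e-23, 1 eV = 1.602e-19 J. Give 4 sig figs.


Step 1: Compute beta*E = E*eV/(kB*T) = 0.1637*1.602e-19/(1.381e-23*682.5) = 2.782
Step 2: exp(-beta*E) = exp(-2.782) = 0.06189
Step 3: Z = 1 + 0.06189 = 1.062

1.062


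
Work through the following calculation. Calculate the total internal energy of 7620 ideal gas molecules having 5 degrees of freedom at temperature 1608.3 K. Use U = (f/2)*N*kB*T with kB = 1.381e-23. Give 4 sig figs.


Step 1: f/2 = 5/2 = 2.5
Step 2: N*kB*T = 7620*1.381e-23*1608.3 = 1.692e-16
Step 3: U = 2.5 * 1.692e-16 = 4.231e-16 J

4.231e-16


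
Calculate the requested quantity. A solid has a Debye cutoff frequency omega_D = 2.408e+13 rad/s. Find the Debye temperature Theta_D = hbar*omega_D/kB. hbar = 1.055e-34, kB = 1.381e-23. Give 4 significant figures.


Step 1: hbar*omega_D = 1.055e-34 * 2.408e+13 = 2.54e-21 J
Step 2: Theta_D = 2.54e-21 / 1.381e-23
Step 3: Theta_D = 184 K

184


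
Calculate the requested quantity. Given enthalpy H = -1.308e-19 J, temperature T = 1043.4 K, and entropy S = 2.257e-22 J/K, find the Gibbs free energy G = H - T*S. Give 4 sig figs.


Step 1: T*S = 1043.4 * 2.257e-22 = 2.355e-19 J
Step 2: G = H - T*S = -1.308e-19 - 2.355e-19
Step 3: G = -3.663e-19 J

-3.663e-19


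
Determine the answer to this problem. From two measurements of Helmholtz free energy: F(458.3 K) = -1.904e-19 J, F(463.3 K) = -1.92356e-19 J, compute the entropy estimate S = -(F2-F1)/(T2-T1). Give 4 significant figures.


Step 1: dF = F2 - F1 = -1.92356e-19 - (-1.904e-19) = -1.956e-21 J
Step 2: dT = T2 - T1 = 463.3 - 458.3 = 5 K
Step 3: S = -dF/dT = -(-1.956e-21)/5 = 3.912e-22 J/K

3.912e-22


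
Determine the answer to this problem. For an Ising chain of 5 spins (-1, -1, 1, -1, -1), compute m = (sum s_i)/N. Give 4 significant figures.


Step 1: Count up spins (+1): 1, down spins (-1): 4
Step 2: Total magnetization M = 1 - 4 = -3
Step 3: m = M/N = -3/5 = -0.6

-0.6


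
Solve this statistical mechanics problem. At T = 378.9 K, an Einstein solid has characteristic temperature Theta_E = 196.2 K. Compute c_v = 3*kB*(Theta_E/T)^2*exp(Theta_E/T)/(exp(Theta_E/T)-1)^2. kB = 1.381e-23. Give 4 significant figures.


Step 1: x = Theta_E/T = 196.2/378.9 = 0.5178
Step 2: x^2 = 0.2681
Step 3: exp(x) = 1.678
Step 4: c_v = 3*1.381e-23*0.2681*1.678/(1.678-1)^2 = 4.052e-23

4.052e-23


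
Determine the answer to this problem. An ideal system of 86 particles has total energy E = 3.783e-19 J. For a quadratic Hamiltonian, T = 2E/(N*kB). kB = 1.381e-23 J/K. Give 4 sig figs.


Step 1: Numerator = 2*E = 2*3.783e-19 = 7.566e-19 J
Step 2: Denominator = N*kB = 86*1.381e-23 = 1.188e-21
Step 3: T = 7.566e-19 / 1.188e-21 = 637.1 K

637.1


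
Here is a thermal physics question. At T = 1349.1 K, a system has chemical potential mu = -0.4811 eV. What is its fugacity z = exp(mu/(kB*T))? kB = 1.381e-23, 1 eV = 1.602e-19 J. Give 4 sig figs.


Step 1: Convert mu to Joules: -0.4811*1.602e-19 = -7.707e-20 J
Step 2: kB*T = 1.381e-23*1349.1 = 1.863e-20 J
Step 3: mu/(kB*T) = -4.137
Step 4: z = exp(-4.137) = 0.01597

0.01597


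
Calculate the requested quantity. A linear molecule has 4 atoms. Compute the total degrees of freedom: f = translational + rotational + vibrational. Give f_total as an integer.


Step 1: Translational DOF = 3
Step 2: Rotational DOF (linear) = 2
Step 3: Vibrational DOF = 3*4 - 5 = 7
Step 4: Total = 3 + 2 + 7 = 12

12


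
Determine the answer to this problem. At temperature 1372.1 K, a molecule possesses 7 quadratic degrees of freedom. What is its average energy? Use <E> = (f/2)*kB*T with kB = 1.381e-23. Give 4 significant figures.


Step 1: f/2 = 7/2 = 3.5
Step 2: kB*T = 1.381e-23 * 1372.1 = 1.895e-20
Step 3: <E> = 3.5 * 1.895e-20 = 6.632e-20 J

6.632e-20


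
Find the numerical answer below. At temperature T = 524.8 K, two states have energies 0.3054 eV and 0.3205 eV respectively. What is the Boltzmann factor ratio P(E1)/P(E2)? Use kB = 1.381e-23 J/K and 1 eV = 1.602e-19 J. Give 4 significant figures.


Step 1: Compute energy difference dE = E1 - E2 = 0.3054 - 0.3205 = -0.0151 eV
Step 2: Convert to Joules: dE_J = -0.0151 * 1.602e-19 = -2.419e-21 J
Step 3: Compute exponent = -dE_J / (kB * T) = -(-2.419e-21) / (1.381e-23 * 524.8) = 0.3338
Step 4: P(E1)/P(E2) = exp(0.3338) = 1.396

1.396


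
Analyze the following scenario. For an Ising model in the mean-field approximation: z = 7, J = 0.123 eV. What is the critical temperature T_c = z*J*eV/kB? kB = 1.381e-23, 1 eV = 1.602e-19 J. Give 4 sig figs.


Step 1: z*J = 7*0.123 = 0.861 eV
Step 2: Convert to Joules: 0.861*1.602e-19 = 1.379e-19 J
Step 3: T_c = 1.379e-19 / 1.381e-23 = 9988 K

9988


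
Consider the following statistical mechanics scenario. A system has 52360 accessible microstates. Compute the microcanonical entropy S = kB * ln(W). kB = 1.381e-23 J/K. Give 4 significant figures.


Step 1: ln(W) = ln(52360) = 10.87
Step 2: S = kB * ln(W) = 1.381e-23 * 10.87
Step 3: S = 1.501e-22 J/K

1.501e-22


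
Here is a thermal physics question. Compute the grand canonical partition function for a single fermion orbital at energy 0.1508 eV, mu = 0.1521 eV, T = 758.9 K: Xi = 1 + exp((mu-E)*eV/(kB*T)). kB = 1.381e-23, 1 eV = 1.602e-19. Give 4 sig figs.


Step 1: (mu - E) = 0.1521 - 0.1508 = 0.0013 eV
Step 2: x = (mu-E)*eV/(kB*T) = 0.0013*1.602e-19/(1.381e-23*758.9) = 0.01987
Step 3: exp(x) = 1.02
Step 4: Xi = 1 + 1.02 = 2.02

2.02


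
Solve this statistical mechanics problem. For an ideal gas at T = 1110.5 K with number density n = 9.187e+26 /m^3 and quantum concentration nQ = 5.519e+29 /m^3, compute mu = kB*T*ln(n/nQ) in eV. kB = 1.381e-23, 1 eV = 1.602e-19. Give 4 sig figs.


Step 1: n/nQ = 9.187e+26/5.519e+29 = 0.001665
Step 2: ln(n/nQ) = -6.398
Step 3: mu = kB*T*ln(n/nQ) = 1.534e-20*-6.398 = -9.812e-20 J
Step 4: Convert to eV: -9.812e-20/1.602e-19 = -0.6125 eV

-0.6125


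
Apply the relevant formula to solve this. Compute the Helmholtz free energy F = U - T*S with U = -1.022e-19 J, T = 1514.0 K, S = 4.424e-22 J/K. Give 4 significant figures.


Step 1: T*S = 1514.0 * 4.424e-22 = 6.698e-19 J
Step 2: F = U - T*S = -1.022e-19 - 6.698e-19
Step 3: F = -7.72e-19 J

-7.72e-19


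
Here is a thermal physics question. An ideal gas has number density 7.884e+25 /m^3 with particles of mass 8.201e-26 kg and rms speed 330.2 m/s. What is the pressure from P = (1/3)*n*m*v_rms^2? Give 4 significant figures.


Step 1: v_rms^2 = 330.2^2 = 1.09e+05
Step 2: n*m = 7.884e+25*8.201e-26 = 6.466
Step 3: P = (1/3)*6.466*1.09e+05 = 2.35e+05 Pa

2.35e+05


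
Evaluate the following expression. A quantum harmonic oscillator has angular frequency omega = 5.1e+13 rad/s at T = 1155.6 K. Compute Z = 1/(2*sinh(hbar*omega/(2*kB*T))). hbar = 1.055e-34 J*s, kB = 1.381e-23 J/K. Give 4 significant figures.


Step 1: Compute x = hbar*omega/(kB*T) = 1.055e-34*5.1e+13/(1.381e-23*1155.6) = 0.3371
Step 2: x/2 = 0.1686
Step 3: sinh(x/2) = 0.1694
Step 4: Z = 1/(2*0.1694) = 2.952

2.952


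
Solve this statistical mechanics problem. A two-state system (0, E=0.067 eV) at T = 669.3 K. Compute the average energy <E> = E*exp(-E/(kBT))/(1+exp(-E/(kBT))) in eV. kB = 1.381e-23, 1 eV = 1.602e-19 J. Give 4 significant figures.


Step 1: beta*E = 0.067*1.602e-19/(1.381e-23*669.3) = 1.161
Step 2: exp(-beta*E) = 0.3131
Step 3: <E> = 0.067*0.3131/(1+0.3131) = 0.01598 eV

0.01598


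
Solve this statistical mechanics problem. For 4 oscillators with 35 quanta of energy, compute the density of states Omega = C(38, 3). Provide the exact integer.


Step 1: Use binomial coefficient C(38, 3)
Step 2: Numerator = 38! / 35!
Step 3: Denominator = 3!
Step 4: Omega = 8436

8436


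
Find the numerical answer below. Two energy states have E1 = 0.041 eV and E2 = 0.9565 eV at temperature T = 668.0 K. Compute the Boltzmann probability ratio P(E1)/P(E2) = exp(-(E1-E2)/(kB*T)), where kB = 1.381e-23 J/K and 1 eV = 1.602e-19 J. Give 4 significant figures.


Step 1: Compute energy difference dE = E1 - E2 = 0.041 - 0.9565 = -0.9155 eV
Step 2: Convert to Joules: dE_J = -0.9155 * 1.602e-19 = -1.467e-19 J
Step 3: Compute exponent = -dE_J / (kB * T) = -(-1.467e-19) / (1.381e-23 * 668.0) = 15.9
Step 4: P(E1)/P(E2) = exp(15.9) = 8.027e+06

8.027e+06


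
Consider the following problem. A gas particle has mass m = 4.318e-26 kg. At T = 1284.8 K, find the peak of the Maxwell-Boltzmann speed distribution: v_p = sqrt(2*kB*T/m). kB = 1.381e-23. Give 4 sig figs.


Step 1: Numerator = 2*kB*T = 2*1.381e-23*1284.8 = 3.549e-20
Step 2: Ratio = 3.549e-20 / 4.318e-26 = 8.218e+05
Step 3: v_p = sqrt(8.218e+05) = 906.5 m/s

906.5


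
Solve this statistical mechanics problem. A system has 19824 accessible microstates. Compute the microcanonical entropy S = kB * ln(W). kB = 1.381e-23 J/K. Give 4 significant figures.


Step 1: ln(W) = ln(19824) = 9.895
Step 2: S = kB * ln(W) = 1.381e-23 * 9.895
Step 3: S = 1.366e-22 J/K

1.366e-22


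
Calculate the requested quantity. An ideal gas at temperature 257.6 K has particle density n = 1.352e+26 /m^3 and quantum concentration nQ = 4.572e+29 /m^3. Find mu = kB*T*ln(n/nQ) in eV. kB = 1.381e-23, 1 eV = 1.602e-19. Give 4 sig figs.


Step 1: n/nQ = 1.352e+26/4.572e+29 = 0.0002957
Step 2: ln(n/nQ) = -8.126
Step 3: mu = kB*T*ln(n/nQ) = 3.557e-21*-8.126 = -2.891e-20 J
Step 4: Convert to eV: -2.891e-20/1.602e-19 = -0.1805 eV

-0.1805


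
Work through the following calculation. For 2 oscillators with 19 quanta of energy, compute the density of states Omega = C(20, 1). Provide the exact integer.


Step 1: Use binomial coefficient C(20, 1)
Step 2: Numerator = 20! / 19!
Step 3: Denominator = 1!
Step 4: Omega = 20

20


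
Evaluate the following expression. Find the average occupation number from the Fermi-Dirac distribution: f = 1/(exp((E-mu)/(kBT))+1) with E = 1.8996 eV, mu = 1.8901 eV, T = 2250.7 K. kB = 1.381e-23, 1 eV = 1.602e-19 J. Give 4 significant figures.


Step 1: (E - mu) = 1.8996 - 1.8901 = 0.0095 eV
Step 2: Convert: (E-mu)*eV = 1.522e-21 J
Step 3: x = (E-mu)*eV/(kB*T) = 0.04896
Step 4: f = 1/(exp(0.04896)+1) = 0.4878

0.4878
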